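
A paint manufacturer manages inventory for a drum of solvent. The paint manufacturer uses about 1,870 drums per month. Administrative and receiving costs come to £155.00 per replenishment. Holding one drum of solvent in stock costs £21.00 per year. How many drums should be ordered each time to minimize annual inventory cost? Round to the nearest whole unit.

Annual demand D = 1,870 × 12 = 22,440.
EOQ = √(2DS / H) = √(2 × 22,440 × 155 / 21).
= √(6,956,400 / 21) = √331,257.1429 ≈ 575.549.

Q* ≈ 576 drums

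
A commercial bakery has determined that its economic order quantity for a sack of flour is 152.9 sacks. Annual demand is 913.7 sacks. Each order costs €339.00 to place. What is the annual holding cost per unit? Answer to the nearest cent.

Squaring Q* = √(2DS/H) gives Q*² = 2DS/H.
From Q* = √(2DS/H): H = 2DS / Q*² = 2 × 913.7 × 339 / 152.9² = 26.4983.

H ≈ €26.50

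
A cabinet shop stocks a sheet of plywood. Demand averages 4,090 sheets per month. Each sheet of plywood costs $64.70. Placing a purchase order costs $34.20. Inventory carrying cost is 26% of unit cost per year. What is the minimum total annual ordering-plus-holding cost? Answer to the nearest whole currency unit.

TC* ≈ $7,515

Annual demand D = 4,090 × 12 = 49,080.
Holding cost H = 0.26 × $64.70 = $16.8220 per unit per year.
EOQ = √(2DS/H) = √(2 × 49,080 × 34.2 / 16.822) ≈ 446.73.
At Q*, ordering cost (D/Q*)S equals holding cost (Q*/2)H, each = √(DSH/2).
Minimum total = √(2DSH) = √(2 × 49,080 × 34.2 × 16.822) ≈ 7514.830.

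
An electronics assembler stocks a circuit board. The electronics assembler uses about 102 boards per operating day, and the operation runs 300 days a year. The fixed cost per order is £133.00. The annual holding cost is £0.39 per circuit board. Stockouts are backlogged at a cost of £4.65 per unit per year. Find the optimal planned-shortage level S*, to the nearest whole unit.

S* ≈ 368 boards

Annual demand D = 102 × 300 = 30,600.
With planned backorders, Q* = √(2DS/H) · √((H+B)/B).
√(2DS/H) = √(2 × 30,600 × 133 / 0.39) = 4568.454.
√((H+B)/B) = √((0.39+4.65)/4.65) = 1.0411.
Q* ≈ 4756.177.
S* = Q* · H/(H+B) = 4756.177 × 0.39/5.04 ≈ 368.038.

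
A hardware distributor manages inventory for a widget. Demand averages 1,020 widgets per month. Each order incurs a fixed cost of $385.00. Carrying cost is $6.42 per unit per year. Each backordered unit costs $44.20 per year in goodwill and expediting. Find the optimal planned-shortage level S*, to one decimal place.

S* ≈ 164.4 widgets

Annual demand D = 1,020 × 12 = 12,240.
With planned backorders, Q* = √(2DS/H) · √((H+B)/B).
√(2DS/H) = √(2 × 12,240 × 385 / 6.42) = 1211.626.
√((H+B)/B) = √((6.42+44.2)/44.2) = 1.0702.
Q* ≈ 1296.637.
S* = Q* · H/(H+B) = 1296.637 × 6.42/50.62 ≈ 164.449.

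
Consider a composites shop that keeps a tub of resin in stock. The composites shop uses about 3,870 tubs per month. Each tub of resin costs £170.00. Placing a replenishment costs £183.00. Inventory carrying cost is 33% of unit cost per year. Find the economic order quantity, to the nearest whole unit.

Annual demand D = 3,870 × 12 = 46,440.
Holding cost H = 0.33 × £170.00 = £56.1000 per unit per year.
EOQ = √(2DS / H) = √(2 × 46,440 × 183 / 56.1).
= √(16,997,040 / 56.1) = √302,977.5401 ≈ 550.434.

Q* ≈ 550 tubs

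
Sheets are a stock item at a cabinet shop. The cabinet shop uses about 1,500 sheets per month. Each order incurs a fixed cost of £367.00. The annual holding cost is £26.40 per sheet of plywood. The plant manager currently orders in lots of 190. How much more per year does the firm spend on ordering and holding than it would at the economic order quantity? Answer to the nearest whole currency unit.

Annual demand D = 1,500 × 12 = 18,000.
EOQ = √(2DS/H) = √(2 × 18,000 × 367 / 26.4) ≈ 707.43.
Cost at Q* = (D/Q*)S + (Q*/2)H = √(2DSH) ≈ £18,676.10.
Cost at Q = 190: (18,000/190)×367 + (190/2)×26.4 = £34,768.42 + £2,508.00 = £37,276.42.
Excess = £37,276.42 − £18,676.10 = £18,600.32.

Extra cost ≈ £18,600 per year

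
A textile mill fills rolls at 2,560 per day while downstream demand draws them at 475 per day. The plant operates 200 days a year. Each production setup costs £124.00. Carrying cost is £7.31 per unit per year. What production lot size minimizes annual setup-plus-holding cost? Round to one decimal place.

Annual demand D = 475 × 200 = 95,000.
Production build-up factor (1 − d/p) = 1 − 475/2,560 = 0.8145.
Q* = √(2DS / (H(1 − d/p))) = √(2 × 95,000 × 124 / (7.31 × 0.8145)).
= √(23,560,000 / 5.9537) ≈ 1989.280.

Q* ≈ 1,989.3 rolls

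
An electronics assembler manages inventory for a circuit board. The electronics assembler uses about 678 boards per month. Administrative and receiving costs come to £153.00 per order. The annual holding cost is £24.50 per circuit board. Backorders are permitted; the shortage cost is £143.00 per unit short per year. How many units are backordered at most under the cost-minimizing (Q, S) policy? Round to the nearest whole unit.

Annual demand D = 678 × 12 = 8,136.
With planned backorders, Q* = √(2DS/H) · √((H+B)/B).
√(2DS/H) = √(2 × 8,136 × 153 / 24.5) = 318.774.
√((H+B)/B) = √((24.5+143)/143) = 1.0823.
Q* ≈ 345.003.
S* = Q* · H/(H+B) = 345.003 × 24.5/167.5 ≈ 50.463.

S* ≈ 50 boards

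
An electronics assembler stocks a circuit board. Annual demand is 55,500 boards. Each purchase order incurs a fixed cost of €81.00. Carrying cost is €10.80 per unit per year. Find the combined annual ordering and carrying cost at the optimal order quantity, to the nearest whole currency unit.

The optimal lot size = √(2DS/H) = √(2 × 55,500 × 81 / 10.8) ≈ 912.41.
At Q*, ordering cost (D/Q*)S equals holding cost (Q*/2)H, each = √(DSH/2).
Minimum total = √(2DSH) = √(2 × 55,500 × 81 × 10.8) ≈ 9854.075.

TC* ≈ €9,854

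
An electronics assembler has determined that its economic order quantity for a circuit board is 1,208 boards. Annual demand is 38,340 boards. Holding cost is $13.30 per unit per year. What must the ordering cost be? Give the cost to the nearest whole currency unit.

S ≈ $253

Invert the EOQ relation Q*² = 2DS/H.
From Q* = √(2DS/H): S = Q*²H / (2D) = 1,208² × 13.3 / (2 × 38,340) = 253.1066.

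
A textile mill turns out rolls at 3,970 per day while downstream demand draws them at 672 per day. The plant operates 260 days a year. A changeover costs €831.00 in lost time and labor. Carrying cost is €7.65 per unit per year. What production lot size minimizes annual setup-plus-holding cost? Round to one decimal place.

Q* ≈ 6,759.7 rolls

Annual demand D = 672 × 260 = 174,720.
Production build-up factor (1 − d/p) = 1 − 672/3,970 = 0.8307.
Q* = √(2DS / (H(1 − d/p))) = √(2 × 174,720 × 831 / (7.65 × 0.8307)).
= √(290,384,640 / 6.3551) ≈ 6759.678.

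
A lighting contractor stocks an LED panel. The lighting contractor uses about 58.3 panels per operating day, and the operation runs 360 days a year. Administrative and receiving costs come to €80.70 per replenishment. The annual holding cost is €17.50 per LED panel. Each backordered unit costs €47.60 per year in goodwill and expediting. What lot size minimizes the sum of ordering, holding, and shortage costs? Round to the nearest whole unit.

Annual demand D = 58.3 × 360 = 20,988.
With planned backorders, Q* = √(2DS/H) · √((H+B)/B).
√(2DS/H) = √(2 × 20,988 × 80.7 / 17.5) = 439.965.
√((H+B)/B) = √((17.5+47.6)/47.6) = 1.1695.
Q* ≈ 514.524.

Q* ≈ 515 panels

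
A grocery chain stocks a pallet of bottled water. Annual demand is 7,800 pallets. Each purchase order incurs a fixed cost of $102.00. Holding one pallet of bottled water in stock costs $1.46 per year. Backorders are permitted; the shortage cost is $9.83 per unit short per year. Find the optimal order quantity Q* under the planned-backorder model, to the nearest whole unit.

Q* ≈ 1,119 pallets

With planned backorders, Q* = √(2DS/H) · √((H+B)/B).
√(2DS/H) = √(2 × 7,800 × 102 / 1.46) = 1043.965.
√((H+B)/B) = √((1.46+9.83)/9.83) = 1.0717.
Q* ≈ 1118.810.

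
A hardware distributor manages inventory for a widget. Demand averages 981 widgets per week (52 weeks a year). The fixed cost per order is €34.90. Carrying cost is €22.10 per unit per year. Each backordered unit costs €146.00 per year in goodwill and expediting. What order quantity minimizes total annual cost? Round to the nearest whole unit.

Q* ≈ 431 widgets

Annual demand D = 981 × 52 = 51,012.
With planned backorders, Q* = √(2DS/H) · √((H+B)/B).
√(2DS/H) = √(2 × 51,012 × 34.9 / 22.1) = 401.391.
√((H+B)/B) = √((22.1+146)/146) = 1.0730.
Q* ≈ 430.700.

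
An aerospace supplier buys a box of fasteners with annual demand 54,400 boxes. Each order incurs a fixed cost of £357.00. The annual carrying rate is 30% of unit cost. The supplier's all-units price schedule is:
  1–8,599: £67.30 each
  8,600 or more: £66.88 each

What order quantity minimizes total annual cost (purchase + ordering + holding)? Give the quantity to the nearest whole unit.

Q* ≈ 1,387 boxes

Holding cost per unit per year at price C is H = 0.30·C.
Candidates are each tier's EOQ (if it falls in that tier) and each price-break quantity.
EOQ at £67.30 = 1387.0 (feasible in tier 1): TC = 54,400×£67.30 + (54,400/1387.0)×357 + (1387.0/2)×0.30×£67.30 = £3,689,123.78.
EOQ at £66.88 = 1391.4 < 8600, so use break Q=8600: TC = 54,400×£66.88 + (54,400/8600.0)×357 + (8600.0/2)×0.30×£66.88 = £3,726,805.43.
Lowest total cost is £3,689,123.78 at Q = 1387.0.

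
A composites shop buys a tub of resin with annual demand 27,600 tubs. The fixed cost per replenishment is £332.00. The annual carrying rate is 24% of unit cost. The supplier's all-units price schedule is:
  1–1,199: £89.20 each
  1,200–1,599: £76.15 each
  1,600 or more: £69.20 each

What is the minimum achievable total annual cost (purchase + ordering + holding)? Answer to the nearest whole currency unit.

Holding cost per unit per year at price C is H = 0.24·C.
Evaluate total cost at each tier's feasible EOQ or, if the EOQ is below the tier, at the tier's minimum quantity.
EOQ at £89.20 = 925.2 (feasible in tier 1): TC = 27,600×£89.20 + (27,600/925.2)×332 + (925.2/2)×0.24×£89.20 = £2,481,727.36.
EOQ at £76.15 = 1001.4 < 1200, so use break Q=1200: TC = 27,600×£76.15 + (27,600/1200.0)×332 + (1200.0/2)×0.24×£76.15 = £2,120,341.60.
EOQ at £69.20 = 1050.5 < 1600, so use break Q=1600: TC = 27,600×£69.20 + (27,600/1600.0)×332 + (1600.0/2)×0.24×£69.20 = £1,928,933.40.
Lowest total cost among the candidates is at Q = 1600.0.

TC* ≈ £1,928,933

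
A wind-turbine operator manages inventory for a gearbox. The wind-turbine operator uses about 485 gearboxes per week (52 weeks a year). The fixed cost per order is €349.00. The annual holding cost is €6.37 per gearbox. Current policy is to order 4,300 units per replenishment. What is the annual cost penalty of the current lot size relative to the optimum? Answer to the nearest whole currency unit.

Extra cost ≈ €5,153 per year

Annual demand D = 485 × 52 = 25,220.
EOQ = √(2DS/H) = √(2 × 25,220 × 349 / 6.37) ≈ 1662.38.
Cost at Q* = (D/Q*)S + (Q*/2)H = √(2DSH) ≈ €10,589.37.
Cost at Q = 4,300: (25,220/4,300)×349 + (4,300/2)×6.37 = €2,046.93 + €13,695.50 = €15,742.43.
Excess = €15,742.43 − €10,589.37 = €5,153.06.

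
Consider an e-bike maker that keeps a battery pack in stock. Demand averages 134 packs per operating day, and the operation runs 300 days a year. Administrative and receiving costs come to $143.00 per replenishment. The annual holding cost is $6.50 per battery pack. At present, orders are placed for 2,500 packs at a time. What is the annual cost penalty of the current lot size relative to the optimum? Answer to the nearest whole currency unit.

Extra cost ≈ $1,780 per year

Annual demand D = 134 × 300 = 40,200.
EOQ = √(2DS/H) = √(2 × 40,200 × 143 / 6.5) ≈ 1329.96.
Cost at Q* = (D/Q*)S + (Q*/2)H = √(2DSH) ≈ $8,644.76.
Cost at Q = 2,500: (40,200/2,500)×143 + (2,500/2)×6.5 = $2,299.44 + $8,125.00 = $10,424.44.
Excess = $10,424.44 − $8,644.76 = $1,779.68.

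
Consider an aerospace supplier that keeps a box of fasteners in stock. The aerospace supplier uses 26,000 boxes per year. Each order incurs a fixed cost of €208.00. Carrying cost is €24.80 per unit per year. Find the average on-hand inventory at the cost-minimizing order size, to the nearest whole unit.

Average inventory ≈ 330 boxes

The optimal lot size = √(2DS/H) = √(2 × 26,000 × 208 / 24.8) ≈ 660.40.
Average inventory = Q*/2 ≈ 660.40 / 2 = 330.200.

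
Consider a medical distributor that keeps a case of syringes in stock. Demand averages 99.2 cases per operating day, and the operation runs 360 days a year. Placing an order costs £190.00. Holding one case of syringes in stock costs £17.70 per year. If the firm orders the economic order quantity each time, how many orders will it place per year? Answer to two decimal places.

N ≈ 40.79 orders per year

Annual demand D = 99.2 × 360 = 35,712.
EOQ = √(2DS/H) = √(2 × 35,712 × 190 / 17.7) ≈ 875.61.
Orders per year = D / Q* = 35,712 / 875.61 ≈ 40.785.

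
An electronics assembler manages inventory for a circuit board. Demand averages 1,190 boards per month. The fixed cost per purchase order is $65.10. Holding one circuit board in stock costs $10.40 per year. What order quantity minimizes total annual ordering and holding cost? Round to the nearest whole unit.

Q* ≈ 423 boards

Annual demand D = 1,190 × 12 = 14,280.
EOQ = √(2DS / H) = √(2 × 14,280 × 65.1 / 10.4).
= √(1,859,256 / 10.4) = √178,774.6154 ≈ 422.817.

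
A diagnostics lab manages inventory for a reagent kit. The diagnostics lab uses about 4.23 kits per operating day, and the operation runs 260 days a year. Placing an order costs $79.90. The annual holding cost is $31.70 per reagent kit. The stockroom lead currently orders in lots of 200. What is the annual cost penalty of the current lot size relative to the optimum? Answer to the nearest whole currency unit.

Annual demand D = 4.23 × 260 = 1,099.8.
EOQ = √(2DS/H) = √(2 × 1,099.8 × 79.9 / 31.7) ≈ 74.46.
Cost at Q* = (D/Q*)S + (Q*/2)H = √(2DSH) ≈ $2,360.34.
Cost at Q = 200: (1,099.8/200)×79.9 + (200/2)×31.7 = $439.37 + $3,170.00 = $3,609.37.
Excess = $3,609.37 − $2,360.34 = $1,249.03.

Extra cost ≈ $1,249 per year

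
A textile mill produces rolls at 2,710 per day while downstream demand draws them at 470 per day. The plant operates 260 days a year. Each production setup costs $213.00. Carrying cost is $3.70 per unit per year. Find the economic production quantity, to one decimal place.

Annual demand D = 470 × 260 = 122,200.
Production build-up factor (1 − d/p) = 1 − 470/2,710 = 0.8266.
Q* = √(2DS / (H(1 − d/p))) = √(2 × 122,200 × 213 / (3.7 × 0.8266)).
= √(52,057,200 / 3.0583) ≈ 4125.724.

Q* ≈ 4,125.7 rolls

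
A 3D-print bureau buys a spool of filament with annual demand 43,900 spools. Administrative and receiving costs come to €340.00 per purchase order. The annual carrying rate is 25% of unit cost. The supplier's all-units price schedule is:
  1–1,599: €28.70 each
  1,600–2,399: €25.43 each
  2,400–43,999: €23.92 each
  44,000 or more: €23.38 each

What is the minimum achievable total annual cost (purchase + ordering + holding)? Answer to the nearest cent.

TC* ≈ €1,063,483.17

Holding cost per unit per year at price C is H = 0.25·C.
Evaluate total cost at each tier's feasible EOQ or, if the EOQ is below the tier, at the tier's minimum quantity.
Tier 1 (€28.70): EOQ = 2039.7 exceeds tier's upper bound 1599, so this tier is dominated.
EOQ at €25.43 = 2166.9 (feasible in tier 2): TC = 43,900×€25.43 + (43,900/2166.9)×340 + (2166.9/2)×0.25×€25.43 = €1,130,153.21.
EOQ at €23.92 = 2234.3 < 2400, so use break Q=2400: TC = 43,900×€23.92 + (43,900/2400.0)×340 + (2400.0/2)×0.25×€23.92 = €1,063,483.17.
EOQ at €23.38 = 2259.9 < 44000, so use break Q=44000: TC = 43,900×€23.38 + (43,900/44000.0)×340 + (44000.0/2)×0.25×€23.38 = €1,155,311.23.
Lowest total cost among the candidates is at Q = 2400.0.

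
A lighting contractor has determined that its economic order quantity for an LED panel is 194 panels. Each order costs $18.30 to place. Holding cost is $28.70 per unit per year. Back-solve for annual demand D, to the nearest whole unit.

D ≈ 29,512 panels per year

Squaring Q* = √(2DS/H) gives Q*² = 2DS/H.
From Q* = √(2DS/H): D = Q*²H / (2S) = 194² × 28.7 / (2 × 18.3) = 29512.383.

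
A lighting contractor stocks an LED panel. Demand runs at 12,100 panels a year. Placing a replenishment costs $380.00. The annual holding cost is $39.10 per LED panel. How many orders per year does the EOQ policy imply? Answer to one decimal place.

EOQ = √(2DS/H) = √(2 × 12,100 × 380 / 39.1) ≈ 484.97.
Orders per year = D / Q* = 12,100 / 484.97 ≈ 24.950.

N ≈ 25.0 orders per year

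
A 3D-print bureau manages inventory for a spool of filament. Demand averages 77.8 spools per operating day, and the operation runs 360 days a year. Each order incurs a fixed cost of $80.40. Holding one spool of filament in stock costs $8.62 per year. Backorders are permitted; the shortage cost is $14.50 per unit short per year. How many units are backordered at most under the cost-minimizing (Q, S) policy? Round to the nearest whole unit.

S* ≈ 340 spools

Annual demand D = 77.8 × 360 = 28,008.
With planned backorders, Q* = √(2DS/H) · √((H+B)/B).
√(2DS/H) = √(2 × 28,008 × 80.4 / 8.62) = 722.820.
√((H+B)/B) = √((8.62+14.5)/14.5) = 1.2627.
Q* ≈ 912.726.
S* = Q* · H/(H+B) = 912.726 × 8.62/23.12 ≈ 340.298.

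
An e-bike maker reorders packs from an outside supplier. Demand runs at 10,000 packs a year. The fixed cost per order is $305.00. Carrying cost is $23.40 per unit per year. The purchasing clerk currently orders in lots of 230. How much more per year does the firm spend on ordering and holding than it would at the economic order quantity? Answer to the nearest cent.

Extra cost ≈ $4,004.48 per year

EOQ = √(2DS/H) = √(2 × 10,000 × 305 / 23.4) ≈ 510.57.
Cost at Q* = (D/Q*)S + (Q*/2)H = √(2DSH) ≈ $11,947.38.
Cost at Q = 230: (10,000/230)×305 + (230/2)×23.4 = $13,260.87 + $2,691.00 = $15,951.87.
Excess = $15,951.87 − $11,947.38 = $4,004.48.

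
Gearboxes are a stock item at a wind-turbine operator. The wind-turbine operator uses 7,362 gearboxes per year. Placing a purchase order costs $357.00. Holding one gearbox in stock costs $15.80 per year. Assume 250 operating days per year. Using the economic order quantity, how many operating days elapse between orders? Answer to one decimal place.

T ≈ 19.6 days

Q* = √(2DS/H) = √(2 × 7,362 × 357 / 15.8) ≈ 576.79.
Cycle time = Q*/D × 250 = 576.79 / 7,362 × 250 ≈ 19.587 days.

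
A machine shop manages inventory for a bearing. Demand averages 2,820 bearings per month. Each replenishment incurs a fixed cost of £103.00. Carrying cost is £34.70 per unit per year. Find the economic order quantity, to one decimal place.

Q* ≈ 448.2 bearings

Annual demand D = 2,820 × 12 = 33,840.
EOQ = √(2DS / H) = √(2 × 33,840 × 103 / 34.7).
= √(6,971,040 / 34.7) = √200,894.5245 ≈ 448.213.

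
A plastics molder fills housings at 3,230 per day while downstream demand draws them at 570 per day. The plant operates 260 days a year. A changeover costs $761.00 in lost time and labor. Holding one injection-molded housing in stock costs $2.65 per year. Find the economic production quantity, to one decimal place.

Annual demand D = 570 × 260 = 148,200.
Production build-up factor (1 − d/p) = 1 − 570/3,230 = 0.8235.
Q* = √(2DS / (H(1 − d/p))) = √(2 × 148,200 × 761 / (2.65 × 0.8235)).
= √(225,560,400 / 2.1824) ≈ 10166.441.

Q* ≈ 10,166.4 housings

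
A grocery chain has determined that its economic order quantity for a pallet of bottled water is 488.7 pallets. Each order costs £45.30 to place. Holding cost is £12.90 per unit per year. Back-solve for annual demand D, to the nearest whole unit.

The basic EOQ model gives Q* = √(2DS/H); rearrange for the unknown.
From Q* = √(2DS/H): D = Q*²H / (2S) = 488.7² × 12.9 / (2 × 45.3) = 34005.267.

D ≈ 34,005 pallets per year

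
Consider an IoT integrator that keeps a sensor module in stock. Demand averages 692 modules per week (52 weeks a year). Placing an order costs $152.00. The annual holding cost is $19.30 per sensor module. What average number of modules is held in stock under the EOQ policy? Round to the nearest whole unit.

Annual demand D = 692 × 52 = 35,984.
The optimal lot size = √(2DS/H) = √(2 × 35,984 × 152 / 19.3) ≈ 752.86.
Average inventory = Q*/2 ≈ 752.86 / 2 = 376.429.

Average inventory ≈ 376 modules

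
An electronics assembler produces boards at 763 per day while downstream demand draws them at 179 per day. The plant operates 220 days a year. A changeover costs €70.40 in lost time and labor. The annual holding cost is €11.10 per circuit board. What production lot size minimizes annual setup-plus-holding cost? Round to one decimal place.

Q* ≈ 807.9 boards

Annual demand D = 179 × 220 = 39,380.
Production build-up factor (1 − d/p) = 1 − 179/763 = 0.7654.
Q* = √(2DS / (H(1 − d/p))) = √(2 × 39,380 × 70.4 / (11.1 × 0.7654)).
= √(5,544,704 / 8.4959) ≈ 807.855.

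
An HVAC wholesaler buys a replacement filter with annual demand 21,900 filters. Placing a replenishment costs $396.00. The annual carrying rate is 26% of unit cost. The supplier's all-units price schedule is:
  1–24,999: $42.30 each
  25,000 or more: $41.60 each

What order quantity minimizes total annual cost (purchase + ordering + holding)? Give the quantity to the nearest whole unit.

Holding cost per unit per year at price C is H = 0.26·C.
Candidates are each tier's EOQ (if it falls in that tier) and each price-break quantity.
EOQ at $42.30 = 1255.8 (feasible in tier 1): TC = 21,900×$42.30 + (21,900/1255.8)×396 + (1255.8/2)×0.26×$42.30 = $940,181.52.
EOQ at $41.60 = 1266.3 < 25000, so use break Q=25000: TC = 21,900×$41.60 + (21,900/25000.0)×396 + (25000.0/2)×0.26×$41.60 = $1,046,586.90.
Lowest total cost is $940,181.52 at Q = 1255.8.

Q* ≈ 1,256 filters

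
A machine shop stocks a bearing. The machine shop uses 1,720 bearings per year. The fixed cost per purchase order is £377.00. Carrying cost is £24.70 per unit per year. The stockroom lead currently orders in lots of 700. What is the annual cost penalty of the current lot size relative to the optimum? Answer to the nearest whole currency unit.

Extra cost ≈ £3,912 per year

EOQ = √(2DS/H) = √(2 × 1,720 × 377 / 24.7) ≈ 229.14.
Cost at Q* = (D/Q*)S + (Q*/2)H = √(2DSH) ≈ £5,659.76.
Cost at Q = 700: (1,720/700)×377 + (700/2)×24.7 = £926.34 + £8,645.00 = £9,571.34.
Excess = £9,571.34 − £5,659.76 = £3,911.58.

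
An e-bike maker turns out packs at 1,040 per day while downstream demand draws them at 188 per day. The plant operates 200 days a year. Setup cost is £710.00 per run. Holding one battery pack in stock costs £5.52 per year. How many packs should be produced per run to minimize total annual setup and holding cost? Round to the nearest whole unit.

Q* ≈ 3,436 packs

Annual demand D = 188 × 200 = 37,600.
Production build-up factor (1 − d/p) = 1 − 188/1,040 = 0.8192.
Q* = √(2DS / (H(1 − d/p))) = √(2 × 37,600 × 710 / (5.52 × 0.8192)).
= √(53,392,000 / 4.5222) ≈ 3436.097.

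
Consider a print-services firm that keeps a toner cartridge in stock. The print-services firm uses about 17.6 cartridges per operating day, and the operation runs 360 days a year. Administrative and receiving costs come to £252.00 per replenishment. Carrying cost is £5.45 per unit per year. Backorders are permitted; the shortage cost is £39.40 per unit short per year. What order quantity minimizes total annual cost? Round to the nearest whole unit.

Annual demand D = 17.6 × 360 = 6,336.
With planned backorders, Q* = √(2DS/H) · √((H+B)/B).
√(2DS/H) = √(2 × 6,336 × 252 / 5.45) = 765.464.
√((H+B)/B) = √((5.45+39.4)/39.4) = 1.0669.
Q* ≈ 816.691.

Q* ≈ 817 cartridges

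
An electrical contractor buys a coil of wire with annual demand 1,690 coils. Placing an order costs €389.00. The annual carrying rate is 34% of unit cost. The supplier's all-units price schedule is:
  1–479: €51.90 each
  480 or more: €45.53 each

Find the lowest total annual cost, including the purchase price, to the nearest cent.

Holding cost per unit per year at price C is H = 0.34·C.
Candidates are each tier's EOQ (if it falls in that tier) and each price-break quantity.
EOQ at €51.90 = 273.0 (feasible in tier 1): TC = 1,690×€51.90 + (1,690/273.0)×389 + (273.0/2)×0.34×€51.90 = €92,527.77.
EOQ at €45.53 = 291.4 < 480, so use break Q=480: TC = 1,690×€45.53 + (1,690/480.0)×389 + (480.0/2)×0.34×€45.53 = €82,030.55.
Lowest total cost among the candidates is at Q = 480.0.

TC* ≈ €82,030.55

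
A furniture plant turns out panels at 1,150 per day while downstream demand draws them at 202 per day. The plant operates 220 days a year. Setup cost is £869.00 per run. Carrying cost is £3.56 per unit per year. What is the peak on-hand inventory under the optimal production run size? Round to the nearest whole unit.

I_max ≈ 4,229 panels

Annual demand D = 202 × 220 = 44,440.
Production build-up factor (1 − d/p) = 1 − 202/1,150 = 0.8243.
Q* = √(2DS / (H(1 − d/p))) = √(2 × 44,440 × 869 / (3.56 × 0.8243)).
= √(77,236,720 / 2.9347) ≈ 5130.169.
Maximum inventory = Q*(1 − d/p) = 5130.169 × 0.8243 ≈ 4229.044.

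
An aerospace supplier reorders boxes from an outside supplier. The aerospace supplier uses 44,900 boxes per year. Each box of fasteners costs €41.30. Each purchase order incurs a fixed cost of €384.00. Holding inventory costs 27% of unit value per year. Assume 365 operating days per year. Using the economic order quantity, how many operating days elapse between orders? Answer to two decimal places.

Holding cost H = 0.27 × €41.30 = €11.1510 per unit per year.
EOQ = √(2DS/H) = √(2 × 44,900 × 384 / 11.151) ≈ 1758.52.
Cycle time = Q*/D × 365 = 1758.52 / 44,900 × 365 ≈ 14.295 days.

T ≈ 14.30 days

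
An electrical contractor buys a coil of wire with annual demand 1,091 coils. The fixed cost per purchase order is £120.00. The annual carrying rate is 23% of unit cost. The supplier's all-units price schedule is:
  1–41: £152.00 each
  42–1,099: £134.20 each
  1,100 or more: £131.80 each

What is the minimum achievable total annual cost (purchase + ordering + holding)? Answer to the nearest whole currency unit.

Holding cost per unit per year at price C is H = 0.23·C.
For each price level, check whether its EOQ is feasible; otherwise the best quantity at that price is the breakpoint.
Tier 1 (£152.00): EOQ = 86.5 exceeds tier's upper bound 41, so this tier is dominated.
EOQ at £134.20 = 92.1 (feasible in tier 2): TC = 1,091×£134.20 + (1,091/92.1)×120 + (92.1/2)×0.23×£134.20 = £149,255.08.
EOQ at £131.80 = 92.9 < 1100, so use break Q=1100: TC = 1,091×£131.80 + (1,091/1100.0)×120 + (1100.0/2)×0.23×£131.80 = £160,585.52.
Lowest total cost among the candidates is at Q = 92.1.

TC* ≈ £149,255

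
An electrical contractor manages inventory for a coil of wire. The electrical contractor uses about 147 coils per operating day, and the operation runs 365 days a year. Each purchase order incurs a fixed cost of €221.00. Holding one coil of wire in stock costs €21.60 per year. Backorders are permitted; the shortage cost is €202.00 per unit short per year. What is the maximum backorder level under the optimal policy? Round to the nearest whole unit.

S* ≈ 106 coils

Annual demand D = 147 × 365 = 53,655.
With planned backorders, Q* = √(2DS/H) · √((H+B)/B).
√(2DS/H) = √(2 × 53,655 × 221 / 21.6) = 1047.826.
√((H+B)/B) = √((21.6+202)/202) = 1.0521.
Q* ≈ 1102.426.
S* = Q* · H/(H+B) = 1102.426 × 21.6/223.6 ≈ 106.496.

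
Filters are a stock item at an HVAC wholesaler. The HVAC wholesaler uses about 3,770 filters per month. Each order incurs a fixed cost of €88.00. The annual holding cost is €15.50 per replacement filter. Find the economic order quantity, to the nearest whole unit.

Annual demand D = 3,770 × 12 = 45,240.
EOQ = √(2DS / H) = √(2 × 45,240 × 88 / 15.5).
= √(7,962,240 / 15.5) = √513,692.9032 ≈ 716.724.

Q* ≈ 717 filters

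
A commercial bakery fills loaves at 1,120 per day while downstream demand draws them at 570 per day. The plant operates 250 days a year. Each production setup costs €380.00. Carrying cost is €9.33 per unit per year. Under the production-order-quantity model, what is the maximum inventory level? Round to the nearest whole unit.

I_max ≈ 2,388 loaves

Annual demand D = 570 × 250 = 142,500.
Production build-up factor (1 − d/p) = 1 − 570/1,120 = 0.4911.
Q* = √(2DS / (H(1 − d/p))) = √(2 × 142,500 × 380 / (9.33 × 0.4911)).
= √(108,300,000 / 4.5817) ≈ 4861.845.
Maximum inventory = Q*(1 − d/p) = 4861.845 × 0.4911 ≈ 2387.513.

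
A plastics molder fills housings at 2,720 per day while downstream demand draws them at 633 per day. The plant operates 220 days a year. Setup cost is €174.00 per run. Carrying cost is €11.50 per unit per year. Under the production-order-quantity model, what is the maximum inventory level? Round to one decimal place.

Annual demand D = 633 × 220 = 139,260.
Production build-up factor (1 − d/p) = 1 − 633/2,720 = 0.7673.
Q* = √(2DS / (H(1 − d/p))) = √(2 × 139,260 × 174 / (11.5 × 0.7673)).
= √(48,462,480 / 8.8237) ≈ 2343.566.
Maximum inventory = Q*(1 − d/p) = 2343.566 × 0.7673 ≈ 1798.170.

I_max ≈ 1,798.2 housings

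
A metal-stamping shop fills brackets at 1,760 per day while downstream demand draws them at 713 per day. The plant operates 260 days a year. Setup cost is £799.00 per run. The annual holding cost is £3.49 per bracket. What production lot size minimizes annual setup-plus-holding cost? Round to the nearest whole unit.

Annual demand D = 713 × 260 = 185,380.
Production build-up factor (1 − d/p) = 1 − 713/1,760 = 0.5949.
Q* = √(2DS / (H(1 − d/p))) = √(2 × 185,380 × 799 / (3.49 × 0.5949)).
= √(296,237,240 / 2.0762) ≈ 11945.109.

Q* ≈ 11,945 brackets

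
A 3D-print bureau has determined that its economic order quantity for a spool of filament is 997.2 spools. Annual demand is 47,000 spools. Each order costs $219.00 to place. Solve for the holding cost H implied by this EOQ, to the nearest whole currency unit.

The basic EOQ model gives Q* = √(2DS/H); rearrange for the unknown.
From Q* = √(2DS/H): H = 2DS / Q*² = 2 × 47,000 × 219 / 997.2² = 20.7018.

H ≈ $21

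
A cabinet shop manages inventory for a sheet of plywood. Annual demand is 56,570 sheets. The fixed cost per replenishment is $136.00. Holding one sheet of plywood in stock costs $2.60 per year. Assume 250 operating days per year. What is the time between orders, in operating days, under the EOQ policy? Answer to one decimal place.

T ≈ 10.8 days

Q* = √(2DS/H) = √(2 × 56,570 × 136 / 2.6) ≈ 2432.71.
Cycle time = Q*/D × 250 = 2432.71 / 56,570 × 250 ≈ 10.751 days.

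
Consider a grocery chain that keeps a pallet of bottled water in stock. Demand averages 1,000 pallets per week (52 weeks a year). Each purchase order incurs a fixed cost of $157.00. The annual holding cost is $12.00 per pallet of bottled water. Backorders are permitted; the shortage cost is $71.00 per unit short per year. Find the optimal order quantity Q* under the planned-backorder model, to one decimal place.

Q* ≈ 1,261.2 pallets

Annual demand D = 1,000 × 52 = 52,000.
With planned backorders, Q* = √(2DS/H) · √((H+B)/B).
√(2DS/H) = √(2 × 52,000 × 157 / 12) = 1166.476.
√((H+B)/B) = √((12+71)/71) = 1.0812.
Q* ≈ 1261.205.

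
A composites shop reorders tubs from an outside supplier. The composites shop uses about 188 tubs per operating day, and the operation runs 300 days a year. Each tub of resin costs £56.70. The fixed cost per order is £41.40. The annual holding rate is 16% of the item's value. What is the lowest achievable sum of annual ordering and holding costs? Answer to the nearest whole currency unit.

Annual demand D = 188 × 300 = 56,400.
Holding cost H = 0.16 × £56.70 = £9.0720 per unit per year.
Q* = √(2DS/H) = √(2 × 56,400 × 41.4 / 9.072) ≈ 717.47.
At Q*, ordering cost (D/Q*)S equals holding cost (Q*/2)H, each = √(DSH/2).
Minimum total = √(2DSH) = √(2 × 56,400 × 41.4 × 9.072) ≈ 6508.880.

TC* ≈ £6,509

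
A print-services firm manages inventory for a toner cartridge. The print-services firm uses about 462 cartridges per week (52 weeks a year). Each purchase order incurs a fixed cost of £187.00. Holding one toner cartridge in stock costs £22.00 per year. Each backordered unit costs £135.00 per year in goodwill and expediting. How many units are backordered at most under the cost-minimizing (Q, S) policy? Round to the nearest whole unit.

S* ≈ 97 cartridges

Annual demand D = 462 × 52 = 24,024.
With planned backorders, Q* = √(2DS/H) · √((H+B)/B).
√(2DS/H) = √(2 × 24,024 × 187 / 22) = 639.068.
√((H+B)/B) = √((22+135)/135) = 1.0784.
Q* ≈ 689.176.
S* = Q* · H/(H+B) = 689.176 × 22/157 ≈ 96.572.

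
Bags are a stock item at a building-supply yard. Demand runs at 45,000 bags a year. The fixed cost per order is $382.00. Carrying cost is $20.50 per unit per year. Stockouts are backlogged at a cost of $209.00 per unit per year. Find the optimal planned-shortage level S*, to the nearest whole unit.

With planned backorders, Q* = √(2DS/H) · √((H+B)/B).
√(2DS/H) = √(2 × 45,000 × 382 / 20.5) = 1295.019.
√((H+B)/B) = √((20.5+209)/209) = 1.0479.
Q* ≈ 1357.045.
S* = Q* · H/(H+B) = 1357.045 × 20.5/229.5 ≈ 121.218.

S* ≈ 121 bags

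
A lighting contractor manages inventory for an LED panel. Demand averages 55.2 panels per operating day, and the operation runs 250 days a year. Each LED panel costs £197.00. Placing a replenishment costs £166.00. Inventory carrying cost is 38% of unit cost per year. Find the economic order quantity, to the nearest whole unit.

Q* ≈ 247 panels

Annual demand D = 55.2 × 250 = 13,800.
Holding cost H = 0.38 × £197.00 = £74.8600 per unit per year.
EOQ = √(2DS / H) = √(2 × 13,800 × 166 / 74.86).
= √(4,581,600 / 74.86) = √61,202.2442 ≈ 247.391.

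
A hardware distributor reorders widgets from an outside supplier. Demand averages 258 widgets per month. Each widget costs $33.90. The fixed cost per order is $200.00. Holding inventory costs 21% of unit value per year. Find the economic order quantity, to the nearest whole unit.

Q* ≈ 417 widgets

Annual demand D = 258 × 12 = 3,096.
Holding cost H = 0.21 × $33.90 = $7.1190 per unit per year.
EOQ = √(2DS / H) = √(2 × 3,096 × 200 / 7.119).
= √(1,238,400 / 7.119) = √173,957.0164 ≈ 417.082.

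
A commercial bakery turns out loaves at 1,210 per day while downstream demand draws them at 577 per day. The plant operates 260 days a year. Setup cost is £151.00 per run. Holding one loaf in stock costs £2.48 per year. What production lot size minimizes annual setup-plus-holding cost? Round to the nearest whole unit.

Q* ≈ 5,909 loaves

Annual demand D = 577 × 260 = 150,020.
Production build-up factor (1 − d/p) = 1 − 577/1,210 = 0.5231.
Q* = √(2DS / (H(1 − d/p))) = √(2 × 150,020 × 151 / (2.48 × 0.5231)).
= √(45,306,040 / 1.2974) ≈ 5909.395.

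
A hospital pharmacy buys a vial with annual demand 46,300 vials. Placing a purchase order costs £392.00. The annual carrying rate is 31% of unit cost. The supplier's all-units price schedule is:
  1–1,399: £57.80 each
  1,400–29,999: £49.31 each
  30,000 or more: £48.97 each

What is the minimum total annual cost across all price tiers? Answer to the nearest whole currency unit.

Holding cost per unit per year at price C is H = 0.31·C.
For each price level, check whether its EOQ is feasible; otherwise the best quantity at that price is the breakpoint.
Tier 1 (£57.80): EOQ = 1423.3 exceeds tier's upper bound 1399, so this tier is dominated.
EOQ at £49.31 = 1541.0 (feasible in tier 2): TC = 46,300×£49.31 + (46,300/1541.0)×392 + (1541.0/2)×0.31×£49.31 = £2,306,608.75.
EOQ at £48.97 = 1546.3 < 30000, so use break Q=30000: TC = 46,300×£48.97 + (46,300/30000.0)×392 + (30000.0/2)×0.31×£48.97 = £2,495,626.49.
Lowest total cost among the candidates is at Q = 1541.0.

TC* ≈ £2,306,609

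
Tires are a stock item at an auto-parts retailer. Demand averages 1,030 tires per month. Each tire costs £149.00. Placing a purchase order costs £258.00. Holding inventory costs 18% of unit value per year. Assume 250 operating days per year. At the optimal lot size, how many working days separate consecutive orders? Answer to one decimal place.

T ≈ 9.9 days

Annual demand D = 1,030 × 12 = 12,360.
Holding cost H = 0.18 × £149.00 = £26.8200 per unit per year.
The optimal lot size = √(2DS/H) = √(2 × 12,360 × 258 / 26.82) ≈ 487.65.
Cycle time = Q*/D × 250 = 487.65 / 12,360 × 250 ≈ 9.863 days.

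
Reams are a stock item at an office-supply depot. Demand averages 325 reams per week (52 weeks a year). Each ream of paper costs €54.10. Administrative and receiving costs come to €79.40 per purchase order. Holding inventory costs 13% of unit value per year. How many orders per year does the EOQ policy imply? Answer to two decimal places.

N ≈ 27.36 orders per year

Annual demand D = 325 × 52 = 16,900.
Holding cost H = 0.13 × €54.10 = €7.0330 per unit per year.
Q* = √(2DS/H) = √(2 × 16,900 × 79.4 / 7.033) ≈ 617.73.
Orders per year = D / Q* = 16,900 / 617.73 ≈ 27.358.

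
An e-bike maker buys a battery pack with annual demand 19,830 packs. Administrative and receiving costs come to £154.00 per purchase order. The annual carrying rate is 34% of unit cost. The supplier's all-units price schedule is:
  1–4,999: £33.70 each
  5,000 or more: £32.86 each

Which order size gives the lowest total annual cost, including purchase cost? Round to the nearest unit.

Holding cost per unit per year at price C is H = 0.34·C.
Candidates are each tier's EOQ (if it falls in that tier) and each price-break quantity.
EOQ at £33.70 = 730.1 (feasible in tier 1): TC = 19,830×£33.70 + (19,830/730.1)×154 + (730.1/2)×0.34×£33.70 = £676,636.48.
EOQ at £32.86 = 739.4 < 5000, so use break Q=5000: TC = 19,830×£32.86 + (19,830/5000.0)×154 + (5000.0/2)×0.34×£32.86 = £680,155.56.
Lowest total cost is £676,636.48 at Q = 730.1.

Q* ≈ 730 packs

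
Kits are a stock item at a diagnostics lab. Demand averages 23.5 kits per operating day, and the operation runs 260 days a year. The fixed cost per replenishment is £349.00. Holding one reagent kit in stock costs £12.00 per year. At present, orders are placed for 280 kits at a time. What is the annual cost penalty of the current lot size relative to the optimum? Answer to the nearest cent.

Annual demand D = 23.5 × 260 = 6,110.
EOQ = √(2DS/H) = √(2 × 6,110 × 349 / 12) ≈ 596.15.
Cost at Q* = (D/Q*)S + (Q*/2)H = √(2DSH) ≈ £7,153.84.
Cost at Q = 280: (6,110/280)×349 + (280/2)×12 = £7,615.68 + £1,680.00 = £9,295.68.
Excess = £9,295.68 − £7,153.84 = £2,141.84.

Extra cost ≈ £2,141.84 per year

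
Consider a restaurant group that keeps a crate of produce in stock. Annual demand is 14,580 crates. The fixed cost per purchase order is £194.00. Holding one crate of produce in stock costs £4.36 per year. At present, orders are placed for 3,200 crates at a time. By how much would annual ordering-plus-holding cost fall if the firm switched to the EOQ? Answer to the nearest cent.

EOQ = √(2DS/H) = √(2 × 14,580 × 194 / 4.36) ≈ 1139.07.
Cost at Q* = (D/Q*)S + (Q*/2)H = √(2DSH) ≈ £4,966.36.
Cost at Q = 3,200: (14,580/3,200)×194 + (3,200/2)×4.36 = £883.91 + £6,976.00 = £7,859.91.
Excess = £7,859.91 − £4,966.36 = £2,893.56.

Extra cost ≈ £2,893.56 per year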